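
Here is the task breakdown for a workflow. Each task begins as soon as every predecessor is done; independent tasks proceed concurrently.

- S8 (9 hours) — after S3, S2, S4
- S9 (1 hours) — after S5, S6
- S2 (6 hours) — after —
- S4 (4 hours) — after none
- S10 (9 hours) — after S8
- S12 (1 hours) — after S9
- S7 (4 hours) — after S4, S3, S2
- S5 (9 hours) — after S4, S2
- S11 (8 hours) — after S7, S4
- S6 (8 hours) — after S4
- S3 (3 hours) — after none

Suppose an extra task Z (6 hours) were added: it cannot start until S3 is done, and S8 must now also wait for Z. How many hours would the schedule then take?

Originally the schedule takes 24 hours.
With Z inserted, S8 now waits for max(S3, S2, S4, Z).
New critical path: S3→Z→S8→S10 = 3+6+9+9 = 27 ⇒ 27 hours.

27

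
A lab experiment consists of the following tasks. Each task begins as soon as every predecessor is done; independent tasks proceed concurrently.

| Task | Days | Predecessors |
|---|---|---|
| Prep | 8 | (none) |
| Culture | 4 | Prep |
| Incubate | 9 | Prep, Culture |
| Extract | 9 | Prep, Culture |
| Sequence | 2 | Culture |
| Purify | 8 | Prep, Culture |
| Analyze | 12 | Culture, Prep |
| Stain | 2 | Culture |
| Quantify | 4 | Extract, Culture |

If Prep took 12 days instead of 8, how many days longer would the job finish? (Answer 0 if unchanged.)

4

As given, the longest chain is Prep→Culture→Extract→Quantify = 8+4+9+4 = 25, so the finish is 25 days.
Prep is on the critical path; changing it to 12 makes that path 29 days.
No other chain overtakes it, so the finish is 29 days.
Change in finish: 29 − 25 = +4 days.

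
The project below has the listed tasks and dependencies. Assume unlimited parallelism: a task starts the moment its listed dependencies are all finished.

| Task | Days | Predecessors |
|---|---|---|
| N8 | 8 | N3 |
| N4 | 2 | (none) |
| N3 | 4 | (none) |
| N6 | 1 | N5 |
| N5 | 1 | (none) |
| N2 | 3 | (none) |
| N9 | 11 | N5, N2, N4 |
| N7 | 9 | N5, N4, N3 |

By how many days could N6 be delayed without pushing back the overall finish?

N2→N9 = 3+11 = 14 sets the makespan at 14 days.
N6 finishes as early as 2 and must finish by 14.
So N6 can slip 14 − 2 = 12 days.

12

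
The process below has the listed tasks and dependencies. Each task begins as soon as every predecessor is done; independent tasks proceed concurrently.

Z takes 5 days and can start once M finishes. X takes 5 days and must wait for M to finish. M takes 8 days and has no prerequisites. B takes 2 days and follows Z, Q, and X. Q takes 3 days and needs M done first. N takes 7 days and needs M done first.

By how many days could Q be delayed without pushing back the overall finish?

2

M→Z→B = 8+5+2 = 15 sets the makespan at 15 days.
Longest path through Q: 13 days (earliest finish 11, latest finish 13).
So Q can slip 13 − 11 = 2 days.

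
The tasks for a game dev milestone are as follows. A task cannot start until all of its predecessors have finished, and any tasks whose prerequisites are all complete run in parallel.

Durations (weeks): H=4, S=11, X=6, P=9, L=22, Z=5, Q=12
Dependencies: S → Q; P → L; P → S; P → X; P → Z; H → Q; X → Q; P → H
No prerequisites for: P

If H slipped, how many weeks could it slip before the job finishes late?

7

P→S→Q = 9+11+12 = 32 sets the makespan at 32 weeks.
Longest path through H: 25 weeks (earliest finish 13, latest finish 20).
So H can slip 20 − 13 = 7 weeks.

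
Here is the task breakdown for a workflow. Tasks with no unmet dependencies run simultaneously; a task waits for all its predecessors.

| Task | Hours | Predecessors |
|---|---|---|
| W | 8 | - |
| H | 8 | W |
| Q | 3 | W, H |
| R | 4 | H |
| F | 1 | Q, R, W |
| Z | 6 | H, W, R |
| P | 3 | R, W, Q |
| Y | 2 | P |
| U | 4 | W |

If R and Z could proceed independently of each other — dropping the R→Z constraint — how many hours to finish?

25

Before: longest chain W→H→R→Z = 8+8+4+6 = 26, finish 26.
Without R→Z, Z's earliest start moves from 20 to 16.
New critical path: W→H→R→P→Y = 8+8+4+3+2 = 25 ⇒ 25 hours.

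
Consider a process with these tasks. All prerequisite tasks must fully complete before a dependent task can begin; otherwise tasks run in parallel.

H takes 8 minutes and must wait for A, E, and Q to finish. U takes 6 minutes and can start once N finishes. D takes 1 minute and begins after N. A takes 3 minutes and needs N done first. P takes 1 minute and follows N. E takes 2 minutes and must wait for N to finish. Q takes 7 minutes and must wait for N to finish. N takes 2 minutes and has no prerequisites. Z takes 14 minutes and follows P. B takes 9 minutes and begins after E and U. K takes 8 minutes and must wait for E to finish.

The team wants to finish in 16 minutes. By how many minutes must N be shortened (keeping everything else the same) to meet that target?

1

Current finish: 17 minutes; target: 16.
N is on every critical path, so each minute cut from N cuts the finish by one (this holds down to a finish of 16).
Need 17 − 16 = 1 minute off N → N becomes 1 minute, finish becomes 16.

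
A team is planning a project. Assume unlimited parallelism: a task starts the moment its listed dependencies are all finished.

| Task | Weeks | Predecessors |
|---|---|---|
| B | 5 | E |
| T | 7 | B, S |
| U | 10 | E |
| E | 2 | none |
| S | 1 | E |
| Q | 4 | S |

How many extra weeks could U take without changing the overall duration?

Critical path: E→B→T = 2+5+7 = 14, so the finish is 14 weeks.
Longest path through U: 12 weeks (earliest finish 12, latest finish 14).
Float = 14 − 12 = 2.

2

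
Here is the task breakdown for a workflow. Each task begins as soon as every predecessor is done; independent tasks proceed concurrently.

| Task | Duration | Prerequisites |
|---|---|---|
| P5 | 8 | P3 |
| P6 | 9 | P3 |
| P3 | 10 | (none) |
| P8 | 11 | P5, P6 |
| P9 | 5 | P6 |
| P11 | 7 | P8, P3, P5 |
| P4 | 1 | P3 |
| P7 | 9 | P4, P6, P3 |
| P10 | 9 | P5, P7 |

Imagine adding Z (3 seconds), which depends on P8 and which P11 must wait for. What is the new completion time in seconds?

Originally the plan takes 37 seconds.
With Z inserted, P11 now waits for max(P8, P3, P5, Z).
New critical path: P3→P6→P8→Z→P11 = 10+9+11+3+7 = 40 ⇒ 40 seconds.

40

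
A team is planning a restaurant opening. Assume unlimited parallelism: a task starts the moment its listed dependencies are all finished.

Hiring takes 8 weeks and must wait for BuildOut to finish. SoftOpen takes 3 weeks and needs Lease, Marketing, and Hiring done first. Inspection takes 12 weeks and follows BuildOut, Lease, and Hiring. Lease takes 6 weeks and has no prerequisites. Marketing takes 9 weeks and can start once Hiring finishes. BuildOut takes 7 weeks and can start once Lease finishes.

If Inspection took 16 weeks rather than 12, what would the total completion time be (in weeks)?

Actual critical path: Lease→BuildOut→Hiring→Inspection = 6+7+8+12 = 33 ⇒ 33 weeks.
Inspection lies on that path, so at 16 weeks the path becomes 37 weeks.
That remains the longest chain; total 37 weeks.

37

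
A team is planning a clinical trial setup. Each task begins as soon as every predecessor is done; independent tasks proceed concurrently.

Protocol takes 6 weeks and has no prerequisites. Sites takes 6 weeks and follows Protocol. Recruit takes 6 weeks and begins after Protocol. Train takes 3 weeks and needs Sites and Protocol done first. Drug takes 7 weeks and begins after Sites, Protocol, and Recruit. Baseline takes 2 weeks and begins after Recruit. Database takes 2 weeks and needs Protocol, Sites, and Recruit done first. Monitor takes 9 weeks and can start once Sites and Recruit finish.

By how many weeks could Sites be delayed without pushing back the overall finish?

Protocol→Sites→Monitor = 6+6+9 = 21 sets the makespan at 21 weeks.
Longest path through Sites: 21 weeks (earliest finish 12, latest finish 12).
So Sites can slip 12 − 12 = 0 weeks.

0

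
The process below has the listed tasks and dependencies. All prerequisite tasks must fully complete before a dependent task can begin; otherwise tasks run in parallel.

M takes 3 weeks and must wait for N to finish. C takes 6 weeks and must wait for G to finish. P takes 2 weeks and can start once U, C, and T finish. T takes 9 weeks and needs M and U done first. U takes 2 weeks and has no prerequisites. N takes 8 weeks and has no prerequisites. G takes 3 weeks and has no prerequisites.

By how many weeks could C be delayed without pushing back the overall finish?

N→M→T→P = 8+3+9+2 = 22 sets the makespan at 22 weeks.
C finishes as early as 9 and must finish by 20.
Float = 22 − 11 = 11.

11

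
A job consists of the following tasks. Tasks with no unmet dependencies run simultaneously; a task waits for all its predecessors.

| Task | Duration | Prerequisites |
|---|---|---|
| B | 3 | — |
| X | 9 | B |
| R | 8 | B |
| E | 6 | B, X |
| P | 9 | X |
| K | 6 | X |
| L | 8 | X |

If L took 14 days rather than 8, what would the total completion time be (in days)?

26

As given, the longest chain is B→X→P = 3+9+9 = 21, so the finish is 21 days.
L has 1 day of float (longest path through it is 20).
Now B→X→L = 3+9+14 = 26 is longest, so the finish becomes 26 days.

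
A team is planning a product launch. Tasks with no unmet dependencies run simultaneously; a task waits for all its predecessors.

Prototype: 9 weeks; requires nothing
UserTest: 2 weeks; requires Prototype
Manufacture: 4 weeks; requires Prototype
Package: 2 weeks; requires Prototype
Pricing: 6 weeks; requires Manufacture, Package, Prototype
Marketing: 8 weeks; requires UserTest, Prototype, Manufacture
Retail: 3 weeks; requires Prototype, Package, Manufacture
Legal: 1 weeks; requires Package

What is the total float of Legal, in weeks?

Critical path: Prototype→Manufacture→Marketing = 9+4+8 = 21, so the finish is 21 weeks.
Legal finishes as early as 12 and must finish by 21.
So Legal can slip 21 − 12 = 9 weeks.

9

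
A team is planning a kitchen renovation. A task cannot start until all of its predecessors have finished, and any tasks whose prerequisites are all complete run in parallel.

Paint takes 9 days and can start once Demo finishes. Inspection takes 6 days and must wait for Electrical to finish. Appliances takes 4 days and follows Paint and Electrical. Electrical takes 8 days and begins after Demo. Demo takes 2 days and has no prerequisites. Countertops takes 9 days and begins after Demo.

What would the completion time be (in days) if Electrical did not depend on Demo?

15

With the dependency in place, Demo→Electrical→Inspection = 2+8+6 = 16 sets the finish at 16 days.
Without Demo→Electrical, Electrical's earliest start moves from 2 to 0.
The longest chain is now Demo→Paint→Appliances = 2+9+4 = 15, so the schedule takes 15 days.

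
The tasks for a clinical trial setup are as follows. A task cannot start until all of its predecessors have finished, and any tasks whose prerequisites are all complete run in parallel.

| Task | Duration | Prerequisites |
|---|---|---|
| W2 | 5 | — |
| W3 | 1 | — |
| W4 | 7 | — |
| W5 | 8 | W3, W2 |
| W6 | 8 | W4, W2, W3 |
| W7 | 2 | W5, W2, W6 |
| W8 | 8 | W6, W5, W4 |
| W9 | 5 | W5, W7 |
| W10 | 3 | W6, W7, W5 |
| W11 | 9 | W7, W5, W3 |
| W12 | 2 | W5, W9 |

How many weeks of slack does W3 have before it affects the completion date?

W4→W6→W7→W11 = 7+8+2+9 = 26 sets the makespan at 26 weeks.
W3 finishes as early as 1 and must finish by 7.
So W3 can slip 7 − 1 = 6 weeks.

6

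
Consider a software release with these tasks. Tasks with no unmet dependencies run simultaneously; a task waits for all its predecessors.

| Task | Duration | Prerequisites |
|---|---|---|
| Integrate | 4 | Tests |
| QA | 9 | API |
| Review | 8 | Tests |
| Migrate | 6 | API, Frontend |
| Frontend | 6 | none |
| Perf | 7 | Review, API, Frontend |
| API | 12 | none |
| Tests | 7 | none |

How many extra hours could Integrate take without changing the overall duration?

Critical path: Tests→Review→Perf = 7+8+7 = 22, so the finish is 22 hours.
Integrate finishes as early as 11 and must finish by 22.
Slack of Integrate = 18 − 7 = 11 hours.

11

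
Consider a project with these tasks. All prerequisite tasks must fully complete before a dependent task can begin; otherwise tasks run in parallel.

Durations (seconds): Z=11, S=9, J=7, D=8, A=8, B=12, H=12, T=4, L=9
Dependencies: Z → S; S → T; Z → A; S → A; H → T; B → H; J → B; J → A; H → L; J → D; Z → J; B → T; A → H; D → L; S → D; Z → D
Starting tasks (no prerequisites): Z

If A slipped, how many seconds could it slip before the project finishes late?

2

Z→J→B→H→L = 11+7+12+12+9 = 51 sets the makespan at 51 seconds.
A finishes as early as 28 and must finish by 30.
Float = 51 − 49 = 2.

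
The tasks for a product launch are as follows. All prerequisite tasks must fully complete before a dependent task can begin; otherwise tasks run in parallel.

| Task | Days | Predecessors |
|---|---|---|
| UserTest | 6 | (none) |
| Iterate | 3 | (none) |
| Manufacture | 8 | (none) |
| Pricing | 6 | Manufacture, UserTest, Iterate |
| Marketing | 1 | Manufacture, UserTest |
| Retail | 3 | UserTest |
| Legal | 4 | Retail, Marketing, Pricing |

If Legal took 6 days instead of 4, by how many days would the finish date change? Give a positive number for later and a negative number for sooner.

2

As given, the longest chain is Manufacture→Pricing→Legal = 8+6+4 = 18, so the finish is 18 days.
Legal is on the critical path; changing it to 6 makes that path 20 days.
That remains the longest chain; total 20 days.
Change in finish: 20 − 18 = +2 days.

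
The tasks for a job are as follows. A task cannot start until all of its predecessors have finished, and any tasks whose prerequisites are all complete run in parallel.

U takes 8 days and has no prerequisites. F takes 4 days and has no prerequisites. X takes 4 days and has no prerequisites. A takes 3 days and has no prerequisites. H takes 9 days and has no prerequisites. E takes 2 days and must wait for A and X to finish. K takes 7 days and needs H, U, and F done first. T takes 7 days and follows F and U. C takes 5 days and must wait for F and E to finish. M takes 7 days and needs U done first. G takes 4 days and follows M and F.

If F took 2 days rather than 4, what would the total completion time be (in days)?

Critical path before the change: U→M→G = 8+7+4 = 19 giving 19 days.
The longest path through F is only 11 days, so F has float 8.
No other chain overtakes it, so the finish is 19 days.

19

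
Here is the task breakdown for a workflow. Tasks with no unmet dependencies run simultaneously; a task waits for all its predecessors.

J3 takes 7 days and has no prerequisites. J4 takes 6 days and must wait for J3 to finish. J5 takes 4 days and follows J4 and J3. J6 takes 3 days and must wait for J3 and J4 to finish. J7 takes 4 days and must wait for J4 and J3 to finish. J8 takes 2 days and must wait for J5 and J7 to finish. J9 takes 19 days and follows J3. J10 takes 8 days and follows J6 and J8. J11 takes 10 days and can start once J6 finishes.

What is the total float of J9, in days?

1

Critical path: J3→J4→J5→J8→J10 = 7+6+4+2+8 = 27, so the finish is 27 days.
J9 finishes as early as 26 and must finish by 27.
Float = 27 − 26 = 1.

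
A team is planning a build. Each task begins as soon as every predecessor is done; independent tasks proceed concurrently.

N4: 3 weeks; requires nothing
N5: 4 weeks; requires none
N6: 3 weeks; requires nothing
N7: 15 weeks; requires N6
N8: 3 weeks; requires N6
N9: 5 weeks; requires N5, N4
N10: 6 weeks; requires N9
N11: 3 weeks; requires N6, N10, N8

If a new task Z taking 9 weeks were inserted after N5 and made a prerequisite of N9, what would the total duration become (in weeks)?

27

Originally the project takes 18 weeks.
With Z inserted, N9 now waits for max(N5, N4, Z).
New critical path: N5→Z→N9→N10→N11 = 4+9+5+6+3 = 27 ⇒ 27 weeks.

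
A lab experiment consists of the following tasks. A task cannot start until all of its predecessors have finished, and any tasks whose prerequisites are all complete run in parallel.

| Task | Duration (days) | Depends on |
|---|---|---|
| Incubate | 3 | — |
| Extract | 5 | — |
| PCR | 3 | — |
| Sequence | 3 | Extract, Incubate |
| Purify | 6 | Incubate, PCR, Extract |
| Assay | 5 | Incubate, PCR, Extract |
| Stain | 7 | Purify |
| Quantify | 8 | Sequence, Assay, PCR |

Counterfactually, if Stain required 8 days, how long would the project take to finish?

19

Critical path before the change: Extract→Purify→Stain = 5+6+7 = 18 giving 18 days.
Since Stain is critical, the +1 change carries straight to that chain (now 19 days).
That remains the longest chain; total 19 days.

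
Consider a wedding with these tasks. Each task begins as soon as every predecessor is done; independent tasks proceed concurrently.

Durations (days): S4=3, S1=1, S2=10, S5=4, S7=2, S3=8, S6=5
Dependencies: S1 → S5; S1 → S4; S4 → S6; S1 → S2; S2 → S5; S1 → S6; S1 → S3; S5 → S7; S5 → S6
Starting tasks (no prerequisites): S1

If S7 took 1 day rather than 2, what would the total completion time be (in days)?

20

Baseline: S1→S2→S5→S6 = 1+10+4+5 = 20 → 20 days.
The longest path through S7 is only 17 days, so S7 has float 3.
That remains the longest chain; total 20 days.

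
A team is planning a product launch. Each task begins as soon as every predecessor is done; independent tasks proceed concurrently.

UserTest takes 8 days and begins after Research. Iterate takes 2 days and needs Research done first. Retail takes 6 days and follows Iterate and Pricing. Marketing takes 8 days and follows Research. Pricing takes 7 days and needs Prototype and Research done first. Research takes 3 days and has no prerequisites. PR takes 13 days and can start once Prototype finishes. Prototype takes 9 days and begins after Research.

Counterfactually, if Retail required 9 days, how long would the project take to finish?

28

As given, the longest chain is Research→Prototype→Pricing→Retail = 3+9+7+6 = 25, so the finish is 25 days.
Retail is on the critical path; changing it to 9 makes that path 28 days.
No other chain overtakes it, so the finish is 28 days.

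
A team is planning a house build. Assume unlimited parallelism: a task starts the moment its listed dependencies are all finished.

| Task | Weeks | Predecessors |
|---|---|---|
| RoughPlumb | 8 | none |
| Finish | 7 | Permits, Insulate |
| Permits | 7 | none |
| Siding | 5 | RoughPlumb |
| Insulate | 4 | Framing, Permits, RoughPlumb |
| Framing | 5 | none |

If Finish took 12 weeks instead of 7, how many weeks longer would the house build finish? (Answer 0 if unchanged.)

5

As given, the longest chain is RoughPlumb→Insulate→Finish = 8+4+7 = 19, so the finish is 19 weeks.
Finish is on the critical path; changing it to 12 makes that path 24 weeks.
No other chain overtakes it, so the finish is 24 weeks.
Change in finish: 24 − 19 = +5 weeks.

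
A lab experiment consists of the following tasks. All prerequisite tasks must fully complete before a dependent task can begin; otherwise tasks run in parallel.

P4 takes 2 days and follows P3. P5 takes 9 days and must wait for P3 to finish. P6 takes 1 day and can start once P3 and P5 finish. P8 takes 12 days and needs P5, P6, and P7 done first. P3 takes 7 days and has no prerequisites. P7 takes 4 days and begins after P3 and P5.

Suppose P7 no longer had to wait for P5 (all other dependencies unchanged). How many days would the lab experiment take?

29

Before: longest chain P3→P5→P7→P8 = 7+9+4+12 = 32, finish 32.
Without P5→P7, P7's earliest start moves from 16 to 7.
After: P3→P5→P6→P8 = 7+9+1+12 = 29 → 29 days.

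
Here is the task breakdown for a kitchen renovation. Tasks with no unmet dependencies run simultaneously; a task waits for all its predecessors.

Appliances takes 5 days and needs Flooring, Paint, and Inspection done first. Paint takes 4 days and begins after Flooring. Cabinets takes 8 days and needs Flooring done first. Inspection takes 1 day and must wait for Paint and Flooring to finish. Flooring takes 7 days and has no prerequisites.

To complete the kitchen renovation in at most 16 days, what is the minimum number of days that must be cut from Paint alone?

Current finish: 17 days; target: 16.
Paint is on every critical path, so each day cut from Paint cuts the finish by one (this holds down to a finish of 15).
Need 17 − 16 = 1 day off Paint → Paint becomes 3 days, finish becomes 16.

1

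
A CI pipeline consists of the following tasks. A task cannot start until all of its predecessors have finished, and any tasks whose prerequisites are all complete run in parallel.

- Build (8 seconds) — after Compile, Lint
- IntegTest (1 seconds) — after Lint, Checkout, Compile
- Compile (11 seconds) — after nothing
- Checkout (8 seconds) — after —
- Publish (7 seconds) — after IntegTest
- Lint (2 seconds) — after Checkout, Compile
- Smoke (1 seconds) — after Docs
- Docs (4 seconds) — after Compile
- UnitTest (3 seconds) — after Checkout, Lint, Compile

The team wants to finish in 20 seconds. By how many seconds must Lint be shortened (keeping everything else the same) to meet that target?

Current finish: 21 seconds; target: 20.
Lint is on every critical path, so each second cut from Lint cuts the finish by one (this holds down to a finish of 20).
Need 21 − 20 = 1 second off Lint → Lint becomes 1 second, finish becomes 20.

1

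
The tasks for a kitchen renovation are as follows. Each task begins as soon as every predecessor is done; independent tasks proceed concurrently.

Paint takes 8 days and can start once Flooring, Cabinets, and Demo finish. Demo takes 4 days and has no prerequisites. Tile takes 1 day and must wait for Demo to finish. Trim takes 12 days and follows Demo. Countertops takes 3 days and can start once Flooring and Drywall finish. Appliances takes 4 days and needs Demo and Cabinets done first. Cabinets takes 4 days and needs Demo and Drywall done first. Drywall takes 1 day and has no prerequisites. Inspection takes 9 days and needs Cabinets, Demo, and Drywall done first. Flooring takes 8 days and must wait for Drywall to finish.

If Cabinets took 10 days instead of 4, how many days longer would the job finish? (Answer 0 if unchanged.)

Actual critical path: Demo→Cabinets→Inspection = 4+4+9 = 17 ⇒ 17 days.
Cabinets lies on that path, so at 10 days the path becomes 23 days.
The critical path is still Demo→Cabinets→Inspection; finish is now 23 days.
Change in finish: 23 − 17 = +6 days.

6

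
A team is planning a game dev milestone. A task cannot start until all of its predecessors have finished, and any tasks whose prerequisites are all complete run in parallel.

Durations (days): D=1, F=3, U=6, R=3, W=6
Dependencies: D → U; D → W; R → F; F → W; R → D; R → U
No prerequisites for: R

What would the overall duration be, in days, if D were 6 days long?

15

Actual critical path: R→F→W = 3+3+6 = 12 ⇒ 12 days.
D has 2 days of float (longest path through it is 10).
New critical path: R→D→U = 3+6+6 = 15 ⇒ 15 days.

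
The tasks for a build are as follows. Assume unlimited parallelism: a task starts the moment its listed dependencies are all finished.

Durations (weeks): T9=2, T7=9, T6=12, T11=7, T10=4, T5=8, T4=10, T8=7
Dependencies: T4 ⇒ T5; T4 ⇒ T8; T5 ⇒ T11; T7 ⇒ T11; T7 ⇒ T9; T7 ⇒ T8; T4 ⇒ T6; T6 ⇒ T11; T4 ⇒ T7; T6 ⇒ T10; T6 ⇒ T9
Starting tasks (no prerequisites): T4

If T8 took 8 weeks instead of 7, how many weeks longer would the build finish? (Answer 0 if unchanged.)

The binding path is T4→T6→T11 = 10+12+7 = 29; finish at 29 weeks.
T8 has 3 weeks of float (longest path through it is 26).
No other chain overtakes it, so the finish is 29 weeks.
Change in finish: 29 − 29 = +0 weeks.

0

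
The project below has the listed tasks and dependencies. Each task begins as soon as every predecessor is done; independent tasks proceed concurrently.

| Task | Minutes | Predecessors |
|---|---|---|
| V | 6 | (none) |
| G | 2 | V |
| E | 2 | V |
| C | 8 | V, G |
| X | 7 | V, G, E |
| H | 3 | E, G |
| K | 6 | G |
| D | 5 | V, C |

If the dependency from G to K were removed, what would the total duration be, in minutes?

With the dependency in place, V→G→C→D = 6+2+8+5 = 21 sets the finish at 21 minutes.
Without G→K, K's earliest start moves from 8 to 0.
New critical path: V→G→C→D = 6+2+8+5 = 21 ⇒ 21 minutes.

21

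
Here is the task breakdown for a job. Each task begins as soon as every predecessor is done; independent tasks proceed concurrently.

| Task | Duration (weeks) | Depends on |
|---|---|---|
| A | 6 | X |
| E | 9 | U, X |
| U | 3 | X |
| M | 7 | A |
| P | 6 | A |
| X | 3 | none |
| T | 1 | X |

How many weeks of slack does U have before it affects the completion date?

1

X→A→M = 3+6+7 = 16 sets the makespan at 16 weeks.
Longest path through U: 15 weeks (earliest finish 6, latest finish 7).
Slack of U = 4 − 3 = 1 week.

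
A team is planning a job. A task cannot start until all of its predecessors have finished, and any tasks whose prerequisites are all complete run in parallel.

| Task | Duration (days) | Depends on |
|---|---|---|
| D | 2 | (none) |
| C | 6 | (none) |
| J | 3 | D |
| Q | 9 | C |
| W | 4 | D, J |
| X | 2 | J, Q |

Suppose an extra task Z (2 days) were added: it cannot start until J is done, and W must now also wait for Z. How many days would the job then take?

Originally the job takes 17 days.
With Z inserted, W now waits for max(D, J, Z).
New critical path: C→Q→X = 6+9+2 = 17 ⇒ 17 days.

17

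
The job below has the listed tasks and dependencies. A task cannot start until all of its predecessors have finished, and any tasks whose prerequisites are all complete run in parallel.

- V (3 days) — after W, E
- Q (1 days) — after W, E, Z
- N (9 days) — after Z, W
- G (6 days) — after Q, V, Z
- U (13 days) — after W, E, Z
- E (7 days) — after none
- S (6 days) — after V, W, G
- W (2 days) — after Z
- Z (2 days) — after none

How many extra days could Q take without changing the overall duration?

E→V→G→S = 7+3+6+6 = 22 sets the makespan at 22 days.
The longest chain containing Q totals 20 days.
Float = 22 − 20 = 2.

2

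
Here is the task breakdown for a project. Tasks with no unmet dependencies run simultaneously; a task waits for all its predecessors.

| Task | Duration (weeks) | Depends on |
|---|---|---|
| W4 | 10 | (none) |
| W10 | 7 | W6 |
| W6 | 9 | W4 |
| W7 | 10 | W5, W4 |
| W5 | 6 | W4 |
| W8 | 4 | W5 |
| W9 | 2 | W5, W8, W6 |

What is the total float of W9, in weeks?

The longest chain is W4→W5→W7 = 10+6+10 = 26; overall finish 26 weeks.
W9 finishes as early as 22 and must finish by 26.
So W9 can slip 26 − 22 = 4 weeks.

4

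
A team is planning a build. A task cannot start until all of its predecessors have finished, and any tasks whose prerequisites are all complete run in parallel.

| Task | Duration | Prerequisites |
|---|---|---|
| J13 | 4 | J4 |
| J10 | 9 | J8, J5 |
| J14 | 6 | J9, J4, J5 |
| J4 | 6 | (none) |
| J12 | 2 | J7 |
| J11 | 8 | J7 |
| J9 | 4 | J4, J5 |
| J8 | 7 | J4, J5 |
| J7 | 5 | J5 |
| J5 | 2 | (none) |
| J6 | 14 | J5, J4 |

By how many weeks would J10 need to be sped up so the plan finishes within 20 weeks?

2

Current finish: 22 weeks; target: 20.
J10 is on every critical path, so each week cut from J10 cuts the finish by one (this holds down to a finish of 20).
Need 22 − 20 = 2 weeks off J10 → J10 becomes 7 weeks, finish becomes 20.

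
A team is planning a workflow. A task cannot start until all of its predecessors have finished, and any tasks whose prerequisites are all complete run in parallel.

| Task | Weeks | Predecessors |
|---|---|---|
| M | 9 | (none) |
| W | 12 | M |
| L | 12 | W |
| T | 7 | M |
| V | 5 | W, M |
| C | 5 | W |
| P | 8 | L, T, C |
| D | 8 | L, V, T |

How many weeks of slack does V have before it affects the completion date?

7

M→W→L→P = 9+12+12+8 = 41 sets the makespan at 41 weeks.
Longest path through V: 34 weeks (earliest finish 26, latest finish 33).
So V can slip 33 − 26 = 7 weeks.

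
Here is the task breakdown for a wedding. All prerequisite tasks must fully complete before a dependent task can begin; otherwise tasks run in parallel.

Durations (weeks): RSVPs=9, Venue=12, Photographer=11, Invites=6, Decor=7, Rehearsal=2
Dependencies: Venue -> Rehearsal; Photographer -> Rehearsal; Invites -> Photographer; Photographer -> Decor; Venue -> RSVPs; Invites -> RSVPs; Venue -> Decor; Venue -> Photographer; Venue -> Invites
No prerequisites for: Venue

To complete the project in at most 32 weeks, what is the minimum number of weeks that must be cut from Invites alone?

Current finish: 36 weeks; target: 32.
Invites is on every critical path, so each week cut from Invites cuts the finish by one (this holds down to a finish of 31).
Need 36 − 32 = 4 weeks off Invites → Invites becomes 2 weeks, finish becomes 32.

4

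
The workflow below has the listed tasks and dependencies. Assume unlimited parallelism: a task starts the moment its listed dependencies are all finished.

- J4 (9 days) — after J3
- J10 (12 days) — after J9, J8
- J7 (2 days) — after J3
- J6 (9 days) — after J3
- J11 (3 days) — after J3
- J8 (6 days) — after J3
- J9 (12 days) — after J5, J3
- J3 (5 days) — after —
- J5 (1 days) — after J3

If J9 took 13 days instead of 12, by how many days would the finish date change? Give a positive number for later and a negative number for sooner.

As given, the longest chain is J3→J5→J9→J10 = 5+1+12+12 = 30, so the finish is 30 days.
Since J9 is critical, the +1 change carries straight to that chain (now 31 days).
No other chain overtakes it, so the finish is 31 days.
Change in finish: 31 − 30 = +1 days.

1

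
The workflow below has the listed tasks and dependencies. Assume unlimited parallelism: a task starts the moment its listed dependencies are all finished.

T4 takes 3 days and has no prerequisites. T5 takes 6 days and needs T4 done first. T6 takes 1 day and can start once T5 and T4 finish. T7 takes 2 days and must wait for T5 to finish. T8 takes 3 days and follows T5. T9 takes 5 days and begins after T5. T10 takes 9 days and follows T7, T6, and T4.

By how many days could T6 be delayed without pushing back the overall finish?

The longest chain is T4→T5→T7→T10 = 3+6+2+9 = 20; overall finish 20 days.
The longest chain containing T6 totals 19 days.
Slack of T6 = 10 − 9 = 1 day.

1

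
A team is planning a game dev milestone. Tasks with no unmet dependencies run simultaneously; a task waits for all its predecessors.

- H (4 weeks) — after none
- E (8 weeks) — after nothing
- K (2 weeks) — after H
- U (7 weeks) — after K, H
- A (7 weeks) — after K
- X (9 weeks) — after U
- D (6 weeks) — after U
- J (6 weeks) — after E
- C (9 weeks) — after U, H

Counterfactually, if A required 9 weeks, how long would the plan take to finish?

Critical path before the change: H→K→U→X = 4+2+7+9 = 22 giving 22 weeks.
A is off the critical path — its longest chain is 13 weeks, giving 9 of slack.
That remains the longest chain; total 22 weeks.

22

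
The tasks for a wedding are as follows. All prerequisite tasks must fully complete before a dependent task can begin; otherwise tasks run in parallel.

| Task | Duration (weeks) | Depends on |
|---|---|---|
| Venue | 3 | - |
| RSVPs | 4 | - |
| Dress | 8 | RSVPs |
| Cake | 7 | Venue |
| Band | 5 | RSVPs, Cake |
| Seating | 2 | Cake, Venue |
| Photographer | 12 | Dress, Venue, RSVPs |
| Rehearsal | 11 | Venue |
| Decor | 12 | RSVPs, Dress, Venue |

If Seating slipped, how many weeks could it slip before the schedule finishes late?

12

Critical path: RSVPs→Dress→Photographer = 4+8+12 = 24, so the finish is 24 weeks.
Seating finishes as early as 12 and must finish by 24.
Slack of Seating = 22 − 10 = 12 weeks.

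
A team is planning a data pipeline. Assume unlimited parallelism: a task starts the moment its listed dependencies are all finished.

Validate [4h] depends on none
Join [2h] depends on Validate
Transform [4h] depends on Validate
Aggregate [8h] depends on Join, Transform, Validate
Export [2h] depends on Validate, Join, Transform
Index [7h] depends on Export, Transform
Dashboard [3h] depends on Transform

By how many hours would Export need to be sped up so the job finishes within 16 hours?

Current finish: 17 hours; target: 16.
Export is on every critical path, so each hour cut from Export cuts the finish by one (this holds down to a finish of 16).
Need 17 − 16 = 1 hour off Export → Export becomes 1 hour, finish becomes 16.

1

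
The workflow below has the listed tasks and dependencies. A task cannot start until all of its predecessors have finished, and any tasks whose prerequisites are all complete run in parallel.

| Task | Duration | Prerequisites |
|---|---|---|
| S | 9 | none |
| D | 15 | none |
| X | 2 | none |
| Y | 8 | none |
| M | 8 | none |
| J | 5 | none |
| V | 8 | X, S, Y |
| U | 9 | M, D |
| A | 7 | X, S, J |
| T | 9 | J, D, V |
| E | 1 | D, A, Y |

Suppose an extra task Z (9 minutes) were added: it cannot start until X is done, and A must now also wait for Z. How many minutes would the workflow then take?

26

Originally the workflow takes 26 minutes.
With Z inserted, A now waits for max(X, S, J, Z).
New critical path: S→V→T = 9+8+9 = 26 ⇒ 26 minutes.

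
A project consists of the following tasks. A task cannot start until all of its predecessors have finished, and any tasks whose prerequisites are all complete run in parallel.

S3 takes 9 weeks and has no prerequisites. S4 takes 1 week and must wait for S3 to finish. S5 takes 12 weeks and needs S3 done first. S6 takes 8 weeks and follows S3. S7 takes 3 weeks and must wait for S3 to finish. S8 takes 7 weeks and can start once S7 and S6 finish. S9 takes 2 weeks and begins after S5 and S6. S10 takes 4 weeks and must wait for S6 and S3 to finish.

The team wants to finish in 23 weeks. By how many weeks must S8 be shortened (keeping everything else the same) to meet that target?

1

Current finish: 24 weeks; target: 23.
S8 is on every critical path, so each week cut from S8 cuts the finish by one (this holds down to a finish of 23).
Need 24 − 23 = 1 week off S8 → S8 becomes 6 weeks, finish becomes 23.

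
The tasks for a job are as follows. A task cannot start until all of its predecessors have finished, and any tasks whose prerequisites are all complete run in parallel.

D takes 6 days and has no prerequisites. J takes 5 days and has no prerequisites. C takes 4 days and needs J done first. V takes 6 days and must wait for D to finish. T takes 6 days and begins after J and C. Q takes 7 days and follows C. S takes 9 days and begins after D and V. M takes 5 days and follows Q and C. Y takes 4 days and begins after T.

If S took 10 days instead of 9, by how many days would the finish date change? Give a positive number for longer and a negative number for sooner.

1

Actual critical path: D→V→S = 6+6+9 = 21 ⇒ 21 days.
Since S is critical, the +1 change carries straight to that chain (now 22 days).
No other chain overtakes it, so the finish is 22 days.
Change in finish: 22 − 21 = +1 days.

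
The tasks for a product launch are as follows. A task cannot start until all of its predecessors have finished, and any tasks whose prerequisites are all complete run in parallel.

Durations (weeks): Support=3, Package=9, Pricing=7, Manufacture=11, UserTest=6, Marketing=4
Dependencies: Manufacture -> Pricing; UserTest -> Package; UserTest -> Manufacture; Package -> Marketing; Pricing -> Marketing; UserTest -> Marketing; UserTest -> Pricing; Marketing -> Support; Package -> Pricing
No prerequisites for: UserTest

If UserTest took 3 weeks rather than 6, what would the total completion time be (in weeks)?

Critical path before the change: UserTest→Manufacture→Pricing→Marketing→Support = 6+11+7+4+3 = 31 giving 31 weeks.
UserTest lies on that path, so at 3 weeks the path becomes 28 weeks.
The critical path is still UserTest→Manufacture→Pricing→Marketing→Support; finish is now 28 weeks.

28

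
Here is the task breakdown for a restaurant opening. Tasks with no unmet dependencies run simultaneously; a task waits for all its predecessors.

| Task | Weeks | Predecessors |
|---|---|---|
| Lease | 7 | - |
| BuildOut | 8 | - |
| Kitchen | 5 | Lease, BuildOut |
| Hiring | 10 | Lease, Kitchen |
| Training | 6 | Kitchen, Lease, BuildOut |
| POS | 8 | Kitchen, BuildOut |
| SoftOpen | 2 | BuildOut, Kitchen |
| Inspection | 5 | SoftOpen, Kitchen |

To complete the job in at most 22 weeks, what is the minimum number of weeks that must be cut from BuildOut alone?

Current finish: 23 weeks; target: 22.
BuildOut is on every critical path, so each week cut from BuildOut cuts the finish by one (this holds down to a finish of 22).
Need 23 − 22 = 1 week off BuildOut → BuildOut becomes 7 weeks, finish becomes 22.

1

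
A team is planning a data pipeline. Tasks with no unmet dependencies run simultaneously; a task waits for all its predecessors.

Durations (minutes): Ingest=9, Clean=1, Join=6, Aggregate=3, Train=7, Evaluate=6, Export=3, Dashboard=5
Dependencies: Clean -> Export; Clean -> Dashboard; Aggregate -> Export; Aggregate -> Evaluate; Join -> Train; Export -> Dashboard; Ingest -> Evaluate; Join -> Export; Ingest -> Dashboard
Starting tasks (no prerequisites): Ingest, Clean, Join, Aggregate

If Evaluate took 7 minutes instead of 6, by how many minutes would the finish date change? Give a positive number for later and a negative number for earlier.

1

As given, the longest chain is Ingest→Evaluate = 9+6 = 15, so the finish is 15 minutes.
Evaluate is on the critical path; changing it to 7 makes that path 16 minutes.
No other chain overtakes it, so the finish is 16 minutes.
Change in finish: 16 − 15 = +1 minutes.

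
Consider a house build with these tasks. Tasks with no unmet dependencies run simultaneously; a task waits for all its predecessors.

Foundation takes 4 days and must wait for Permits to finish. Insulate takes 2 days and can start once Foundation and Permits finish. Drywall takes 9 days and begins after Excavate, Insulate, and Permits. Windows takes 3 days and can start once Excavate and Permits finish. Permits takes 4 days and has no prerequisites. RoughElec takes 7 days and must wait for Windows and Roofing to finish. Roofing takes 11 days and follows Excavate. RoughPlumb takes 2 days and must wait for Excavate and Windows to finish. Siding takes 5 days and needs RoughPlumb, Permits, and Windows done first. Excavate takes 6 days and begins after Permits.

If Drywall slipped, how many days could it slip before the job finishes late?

9

The longest chain is Permits→Excavate→Roofing→RoughElec = 4+6+11+7 = 28; overall finish 28 days.
The longest chain containing Drywall totals 19 days.
Float = 28 − 19 = 9.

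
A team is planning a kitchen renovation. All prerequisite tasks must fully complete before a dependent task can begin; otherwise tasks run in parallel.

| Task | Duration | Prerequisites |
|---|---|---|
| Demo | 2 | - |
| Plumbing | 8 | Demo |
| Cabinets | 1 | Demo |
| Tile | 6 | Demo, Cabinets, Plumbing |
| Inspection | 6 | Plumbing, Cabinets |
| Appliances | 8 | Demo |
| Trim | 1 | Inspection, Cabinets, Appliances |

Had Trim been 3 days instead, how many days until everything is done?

19

Actual critical path: Demo→Plumbing→Inspection→Trim = 2+8+6+1 = 17 ⇒ 17 days.
Trim lies on that path, so at 3 days the path becomes 19 days.
No other chain overtakes it, so the finish is 19 days.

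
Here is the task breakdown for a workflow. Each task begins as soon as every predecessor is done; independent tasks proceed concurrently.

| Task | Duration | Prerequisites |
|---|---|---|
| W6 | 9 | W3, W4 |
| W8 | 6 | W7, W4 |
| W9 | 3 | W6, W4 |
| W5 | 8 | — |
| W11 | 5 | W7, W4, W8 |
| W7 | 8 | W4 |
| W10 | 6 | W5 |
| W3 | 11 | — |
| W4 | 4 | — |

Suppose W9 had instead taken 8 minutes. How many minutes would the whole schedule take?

Actual critical path: W3→W6→W9 = 11+9+3 = 23 ⇒ 23 minutes.
Since W9 is critical, the +5 change carries straight to that chain (now 28 minutes).
No other chain overtakes it, so the finish is 28 minutes.

28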